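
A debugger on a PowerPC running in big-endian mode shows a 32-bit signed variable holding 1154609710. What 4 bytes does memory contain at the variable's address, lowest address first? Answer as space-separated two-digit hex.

1154609710 in hexadecimal, padded to 32 bits, is 0x44D1F22E.
Split into bytes (most-significant first): 44 D1 F2 2E.
Big-endian: lowest address holds the most-significant byte.
So the memory order matches the most-significant-first order: 44 D1 F2 2E.

44 D1 F2 2E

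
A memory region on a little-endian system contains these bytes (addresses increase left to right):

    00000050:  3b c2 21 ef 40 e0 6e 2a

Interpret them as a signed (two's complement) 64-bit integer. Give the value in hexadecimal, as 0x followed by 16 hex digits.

0x2A6EE040EF21C23B

In little-endian order the low byte comes first in memory.
Reassemble most-significant byte first: 2A 6E E0 40 EF 21 C2 3B → 0x2A6EE040EF21C23B.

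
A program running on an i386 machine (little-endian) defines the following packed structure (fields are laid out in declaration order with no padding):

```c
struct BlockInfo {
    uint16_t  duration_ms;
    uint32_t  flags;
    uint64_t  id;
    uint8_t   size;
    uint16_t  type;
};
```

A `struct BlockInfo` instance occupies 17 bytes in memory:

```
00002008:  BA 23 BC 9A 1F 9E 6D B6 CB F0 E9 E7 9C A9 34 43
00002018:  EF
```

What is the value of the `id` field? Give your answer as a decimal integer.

`id` follows `duration_ms` (2 B), `flags` (4 B), so it starts at offset 2 + 4 = 6 and occupies 8 bytes.
Bytes at offsets 6..13: 6D B6 CB F0 E9 E7 9C A9.
Little-endian: lowest address holds the least-significant byte.
Reassemble most-significant byte first: A9 9C E7 E9 F0 CB B6 6D → 0xA99CE7E9F0CBB66D.
0xA99CE7E9F0CBB66D = 12221898480729962093.

12221898480729962093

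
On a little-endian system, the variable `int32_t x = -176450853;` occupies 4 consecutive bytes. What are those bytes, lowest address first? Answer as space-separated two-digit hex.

DB 92 7B F5

Two's complement of -176450853 in 32 bits: 176450853 = 0x0A846D25; invert → 0xF57B92DA; add 1 → 0xF57B92DB.
Split into bytes (most-significant first): F5 7B 92 DB.
Little-endian stores the least-significant byte at the lowest address.
So at ascending addresses the bytes are DB 92 7B F5.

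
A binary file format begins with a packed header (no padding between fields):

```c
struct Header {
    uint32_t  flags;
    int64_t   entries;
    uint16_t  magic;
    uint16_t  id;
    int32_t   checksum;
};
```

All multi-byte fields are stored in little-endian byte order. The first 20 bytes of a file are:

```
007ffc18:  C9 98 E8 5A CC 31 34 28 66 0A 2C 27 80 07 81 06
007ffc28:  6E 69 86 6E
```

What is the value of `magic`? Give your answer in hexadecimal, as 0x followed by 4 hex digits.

0x0780

`magic` follows `flags` (4 B), `entries` (8 B), so it starts at offset 4 + 8 = 12 and occupies 2 bytes.
Bytes at offsets 12..13: 80 07.
Little-endian stores the least-significant byte at the lowest address.
Reassemble most-significant byte first: 07 80 → 0x0780.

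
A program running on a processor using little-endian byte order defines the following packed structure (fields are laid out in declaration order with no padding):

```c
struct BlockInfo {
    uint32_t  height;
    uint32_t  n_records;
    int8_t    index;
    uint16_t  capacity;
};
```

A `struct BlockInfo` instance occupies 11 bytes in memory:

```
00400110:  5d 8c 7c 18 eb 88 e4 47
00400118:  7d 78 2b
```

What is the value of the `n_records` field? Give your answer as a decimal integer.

1206159595

`n_records` follows `height` (4 bytes), so it starts at byte offset 4 and occupies 4 bytes.
Bytes at offsets 4..7: EB 88 E4 47.
Little-endian stores the least-significant byte at the lowest address.
Reassemble most-significant byte first: 47 E4 88 EB → 0x47E488EB.
0x47E488EB = 1206159595.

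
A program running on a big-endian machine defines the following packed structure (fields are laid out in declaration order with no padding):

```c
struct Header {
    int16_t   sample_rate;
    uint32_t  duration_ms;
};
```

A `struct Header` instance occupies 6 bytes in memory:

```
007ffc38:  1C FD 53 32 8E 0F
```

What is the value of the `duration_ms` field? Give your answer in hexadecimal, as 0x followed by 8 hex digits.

`duration_ms` follows `sample_rate` (2 bytes), so it starts at byte offset 2 and occupies 4 bytes.
Bytes at offsets 2..5: 53 32 8E 0F.
Big-endian stores the most-significant byte at the lowest address.
The bytes are already most-significant first: 0x53328E0F.

0x53328E0F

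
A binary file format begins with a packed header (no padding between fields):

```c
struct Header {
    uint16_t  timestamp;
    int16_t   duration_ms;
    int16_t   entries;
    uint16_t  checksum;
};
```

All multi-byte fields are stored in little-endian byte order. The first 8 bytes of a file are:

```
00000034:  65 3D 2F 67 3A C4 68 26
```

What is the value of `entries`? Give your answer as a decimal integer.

-15302

`entries` follows `timestamp` (2 B), `duration_ms` (2 B), so it starts at offset 2 + 2 = 4 and occupies 2 bytes.
Bytes at offsets 4..5: 3A C4.
Little-endian stores the least-significant byte at the lowest address.
Reassemble most-significant byte first: C4 3A → 0xC43A.
Top bit is set, so as a signed 16-bit value this is 0xC43A − 2^16 = -15302.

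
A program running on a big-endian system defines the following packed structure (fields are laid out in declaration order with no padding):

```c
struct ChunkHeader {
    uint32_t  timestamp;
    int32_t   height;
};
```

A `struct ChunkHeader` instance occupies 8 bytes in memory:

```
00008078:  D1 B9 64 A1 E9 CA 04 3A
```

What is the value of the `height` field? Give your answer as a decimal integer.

`height` follows `timestamp` (4 bytes), so it starts at byte offset 4 and occupies 4 bytes.
Bytes at offsets 4..7: E9 CA 04 3A.
Big-endian: lowest address holds the most-significant byte.
The bytes are already most-significant first: 0xE9CA043A.
Top bit is set, so as a signed 32-bit value this is 0xE9CA043A − 2^32 = -372636614.

-372636614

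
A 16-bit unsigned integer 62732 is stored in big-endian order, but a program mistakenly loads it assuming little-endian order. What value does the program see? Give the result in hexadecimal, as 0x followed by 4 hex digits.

62732 in 16-bit hexadecimal is 0xF50C.
Stored big-endian, the bytes at ascending addresses are F5 0C.
Read back as little-endian, the first byte is least significant, giving 0x0CF5.

0x0CF5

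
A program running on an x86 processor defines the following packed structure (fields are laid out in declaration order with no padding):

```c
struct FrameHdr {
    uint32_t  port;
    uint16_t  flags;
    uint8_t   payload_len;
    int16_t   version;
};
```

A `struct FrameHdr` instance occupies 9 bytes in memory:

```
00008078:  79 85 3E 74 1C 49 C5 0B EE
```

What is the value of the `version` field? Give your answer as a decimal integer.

`version` follows `port` (4 B), `flags` (2 B), `payload_len` (1 B), so it starts at offset 4 + 2 + 1 = 7 and occupies 2 bytes.
Bytes at offsets 7..8: 0B EE.
Little-endian stores the least-significant byte at the lowest address.
Reassemble most-significant byte first: EE 0B → 0xEE0B.
Top bit is set, so as a signed 16-bit value this is 0xEE0B − 2^16 = -4597.

-4597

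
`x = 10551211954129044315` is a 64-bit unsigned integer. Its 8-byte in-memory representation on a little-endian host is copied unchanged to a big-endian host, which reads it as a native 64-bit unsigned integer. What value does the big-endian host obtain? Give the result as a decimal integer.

10551211954129044315 in 64-bit hexadecimal is 0x926D6F5E9BB7835B.
Stored little-endian, the bytes at ascending addresses are 5B 83 B7 9B 5E 6F 6D 92.
Read back as big-endian, the last byte is least significant, giving 0x5B83B79B5E6F6D92.
0x5B83B79B5E6F6D92 = 6594316157332712850.

6594316157332712850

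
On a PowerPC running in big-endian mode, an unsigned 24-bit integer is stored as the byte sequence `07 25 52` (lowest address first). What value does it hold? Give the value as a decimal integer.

468306

Big-endian stores the most-significant byte at the lowest address.
The bytes are already most-significant first: 0x072552.
0x072552 = 468306.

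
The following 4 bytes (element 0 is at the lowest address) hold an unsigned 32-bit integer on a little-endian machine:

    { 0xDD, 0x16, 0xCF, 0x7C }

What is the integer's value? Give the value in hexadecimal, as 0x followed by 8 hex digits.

0x7CCF16DD

In little-endian order the low byte comes first in memory.
Reassemble most-significant byte first: 7C CF 16 DD → 0x7CCF16DD.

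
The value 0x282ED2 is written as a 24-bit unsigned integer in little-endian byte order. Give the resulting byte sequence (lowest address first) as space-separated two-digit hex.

Split into bytes (most-significant first): 28 2E D2.
In little-endian order the low byte comes first in memory.
So at ascending addresses the bytes are D2 2E 28.

D2 2E 28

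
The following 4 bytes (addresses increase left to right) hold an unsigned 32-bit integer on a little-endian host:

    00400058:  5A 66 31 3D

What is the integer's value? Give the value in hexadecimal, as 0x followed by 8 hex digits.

0x3D31665A

Little-endian: lowest address holds the least-significant byte.
Reassemble most-significant byte first: 3D 31 66 5A → 0x3D31665A.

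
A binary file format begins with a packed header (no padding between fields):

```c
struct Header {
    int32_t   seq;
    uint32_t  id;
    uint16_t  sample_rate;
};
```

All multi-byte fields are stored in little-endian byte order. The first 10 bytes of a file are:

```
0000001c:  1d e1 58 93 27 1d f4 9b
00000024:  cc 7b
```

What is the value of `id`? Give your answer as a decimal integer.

`id` follows `seq` (4 bytes), so it starts at byte offset 4 and occupies 4 bytes.
Bytes at offsets 4..7: 27 1D F4 9B.
Little-endian: lowest address holds the least-significant byte.
Reassemble most-significant byte first: 9B F4 1D 27 → 0x9BF41D27.
0x9BF41D27 = 2616466727.

2616466727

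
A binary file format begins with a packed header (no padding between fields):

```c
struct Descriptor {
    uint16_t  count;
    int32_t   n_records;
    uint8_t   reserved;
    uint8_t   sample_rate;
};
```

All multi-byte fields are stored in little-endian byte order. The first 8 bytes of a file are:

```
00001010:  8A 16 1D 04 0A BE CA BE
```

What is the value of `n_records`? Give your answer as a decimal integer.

-1106639843

`n_records` follows `count` (2 bytes), so it starts at byte offset 2 and occupies 4 bytes.
Bytes at offsets 2..5: 1D 04 0A BE.
Little-endian stores the least-significant byte at the lowest address.
Reassemble most-significant byte first: BE 0A 04 1D → 0xBE0A041D.
Top bit is set, so as a signed 32-bit value this is 0xBE0A041D − 2^32 = -1106639843.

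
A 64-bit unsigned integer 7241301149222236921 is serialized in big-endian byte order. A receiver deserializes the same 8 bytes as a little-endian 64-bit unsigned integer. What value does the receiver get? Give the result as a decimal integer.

18010462769077648996

7241301149222236921 in 64-bit hexadecimal is 0x647E45077704F2F9.
Stored big-endian, the bytes at ascending addresses are 64 7E 45 07 77 04 F2 F9.
Read back as little-endian, the first byte is least significant, giving 0xF9F2047707457E64.
0xF9F2047707457E64 = 18010462769077648996.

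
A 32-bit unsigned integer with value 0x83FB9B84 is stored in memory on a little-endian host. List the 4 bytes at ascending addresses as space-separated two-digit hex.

Split into bytes (most-significant first): 83 FB 9B 84.
In little-endian order the low byte comes first in memory.
So at ascending addresses the bytes are 84 9B FB 83.

84 9B FB 83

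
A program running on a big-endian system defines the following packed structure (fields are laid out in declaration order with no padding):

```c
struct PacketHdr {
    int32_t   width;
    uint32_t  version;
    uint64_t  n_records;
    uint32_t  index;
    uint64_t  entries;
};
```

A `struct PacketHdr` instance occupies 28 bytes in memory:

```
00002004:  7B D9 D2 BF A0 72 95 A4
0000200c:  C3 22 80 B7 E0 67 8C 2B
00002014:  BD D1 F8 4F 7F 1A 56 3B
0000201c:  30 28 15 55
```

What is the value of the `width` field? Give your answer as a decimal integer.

2077872831

`width` is the first field, at byte offset 0, occupying 4 bytes.
Bytes at offsets 0..3: 7B D9 D2 BF.
Big-endian: lowest address holds the most-significant byte.
The bytes are already most-significant first: 0x7BD9D2BF.
0x7BD9D2BF = 2077872831.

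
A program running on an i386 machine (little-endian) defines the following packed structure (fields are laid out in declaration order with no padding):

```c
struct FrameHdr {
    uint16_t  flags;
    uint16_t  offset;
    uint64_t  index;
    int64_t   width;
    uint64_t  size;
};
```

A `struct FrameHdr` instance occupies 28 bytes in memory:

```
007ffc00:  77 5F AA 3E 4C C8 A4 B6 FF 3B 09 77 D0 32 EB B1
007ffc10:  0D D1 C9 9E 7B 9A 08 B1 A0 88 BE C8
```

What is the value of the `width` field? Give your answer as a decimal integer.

-7004837888648334640

`width` follows `flags` (2 B), `offset` (2 B), `index` (8 B), so it starts at offset 2 + 2 + 8 = 12 and occupies 8 bytes.
Bytes at offsets 12..19: D0 32 EB B1 0D D1 C9 9E.
In little-endian order the low byte comes first in memory.
Reassemble most-significant byte first: 9E C9 D1 0D B1 EB 32 D0 → 0x9EC9D10DB1EB32D0.
Top bit is set, so as a signed 64-bit value this is 0x9EC9D10DB1EB32D0 − 2^64 = -7004837888648334640.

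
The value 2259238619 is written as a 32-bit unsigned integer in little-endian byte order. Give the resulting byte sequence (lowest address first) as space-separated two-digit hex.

2259238619 in hexadecimal, padded to 32 bits, is 0x86A93EDB.
Split into bytes (most-significant first): 86 A9 3E DB.
Little-endian: lowest address holds the least-significant byte.
So at ascending addresses the bytes are DB 3E A9 86.

DB 3E A9 86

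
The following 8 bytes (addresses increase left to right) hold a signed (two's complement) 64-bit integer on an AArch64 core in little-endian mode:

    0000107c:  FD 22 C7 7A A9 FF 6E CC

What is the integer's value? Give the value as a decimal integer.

-3715751539159653635

Little-endian stores the least-significant byte at the lowest address.
Reassemble most-significant byte first: CC 6E FF A9 7A C7 22 FD → 0xCC6EFFA97AC722FD.
Top bit is set, so as a signed 64-bit value this is 0xCC6EFFA97AC722FD − 2^64 = -3715751539159653635.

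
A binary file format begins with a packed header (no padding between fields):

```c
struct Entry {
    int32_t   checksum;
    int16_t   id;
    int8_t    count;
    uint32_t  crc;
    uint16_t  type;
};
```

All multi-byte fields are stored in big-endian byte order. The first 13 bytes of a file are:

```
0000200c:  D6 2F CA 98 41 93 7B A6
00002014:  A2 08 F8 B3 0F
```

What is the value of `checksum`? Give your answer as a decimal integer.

`checksum` is the first field, at byte offset 0, occupying 4 bytes.
Bytes at offsets 0..3: D6 2F CA 98.
In big-endian order the high byte comes first in memory.
The bytes are already most-significant first: 0xD62FCA98.
Top bit is set, so as a signed 32-bit value this is 0xD62FCA98 − 2^32 = -701511016.

-701511016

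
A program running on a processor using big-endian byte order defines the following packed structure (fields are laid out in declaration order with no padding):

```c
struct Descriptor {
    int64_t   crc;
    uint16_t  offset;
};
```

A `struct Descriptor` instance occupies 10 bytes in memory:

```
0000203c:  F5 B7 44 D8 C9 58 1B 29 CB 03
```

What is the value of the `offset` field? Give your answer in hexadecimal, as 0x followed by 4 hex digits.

`offset` follows `crc` (8 bytes), so it starts at byte offset 8 and occupies 2 bytes.
Bytes at offsets 8..9: CB 03.
In big-endian order the high byte comes first in memory.
The bytes are already most-significant first: 0xCB03.

0xCB03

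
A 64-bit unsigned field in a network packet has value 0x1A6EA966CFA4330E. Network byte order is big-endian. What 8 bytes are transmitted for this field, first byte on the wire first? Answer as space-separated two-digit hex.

1A 6E A9 66 CF A4 33 0E

Split into bytes (most-significant first): 1A 6E A9 66 CF A4 33 0E.
In big-endian order the high byte comes first in memory.
So the memory order matches the most-significant-first order: 1A 6E A9 66 CF A4 33 0E.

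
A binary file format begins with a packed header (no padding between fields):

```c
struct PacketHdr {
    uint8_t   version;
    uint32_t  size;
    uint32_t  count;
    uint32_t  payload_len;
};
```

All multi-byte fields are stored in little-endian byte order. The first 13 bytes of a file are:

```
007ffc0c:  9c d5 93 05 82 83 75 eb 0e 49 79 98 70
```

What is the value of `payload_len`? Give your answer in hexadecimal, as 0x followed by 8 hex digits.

`payload_len` follows `version` (1 B), `size` (4 B), `count` (4 B), so it starts at offset 1 + 4 + 4 = 9 and occupies 4 bytes.
Bytes at offsets 9..12: 49 79 98 70.
In little-endian order the low byte comes first in memory.
Reassemble most-significant byte first: 70 98 79 49 → 0x70987949.

0x70987949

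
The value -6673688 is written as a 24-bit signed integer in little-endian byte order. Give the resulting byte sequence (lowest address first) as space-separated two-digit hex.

Two's complement of -6673688 in 24 bits: 6673688 = 0x65D518; invert → 0x9A2AE7; add 1 → 0x9A2AE8.
Split into bytes (most-significant first): 9A 2A E8.
Little-endian stores the least-significant byte at the lowest address.
So at ascending addresses the bytes are E8 2A 9A.

E8 2A 9A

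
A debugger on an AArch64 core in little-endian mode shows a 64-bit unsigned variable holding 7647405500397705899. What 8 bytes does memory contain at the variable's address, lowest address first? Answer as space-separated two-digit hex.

AB DA 92 F0 C8 0A 21 6A

7647405500397705899 in hexadecimal, padded to 64 bits, is 0x6A210AC8F092DAAB.
Split into bytes (most-significant first): 6A 21 0A C8 F0 92 DA AB.
Little-endian: lowest address holds the least-significant byte.
So at ascending addresses the bytes are AB DA 92 F0 C8 0A 21 6A.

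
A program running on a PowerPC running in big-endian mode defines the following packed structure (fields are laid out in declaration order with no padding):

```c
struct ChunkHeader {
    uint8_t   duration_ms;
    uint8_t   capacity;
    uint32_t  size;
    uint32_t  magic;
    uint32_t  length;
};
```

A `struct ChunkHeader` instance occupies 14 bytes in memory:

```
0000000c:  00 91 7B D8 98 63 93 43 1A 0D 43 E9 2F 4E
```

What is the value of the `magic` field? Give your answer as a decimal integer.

2470648333

`magic` follows `duration_ms` (1 B), `capacity` (1 B), `size` (4 B), so it starts at offset 1 + 1 + 4 = 6 and occupies 4 bytes.
Bytes at offsets 6..9: 93 43 1A 0D.
In big-endian order the high byte comes first in memory.
The bytes are already most-significant first: 0x93431A0D.
0x93431A0D = 2470648333.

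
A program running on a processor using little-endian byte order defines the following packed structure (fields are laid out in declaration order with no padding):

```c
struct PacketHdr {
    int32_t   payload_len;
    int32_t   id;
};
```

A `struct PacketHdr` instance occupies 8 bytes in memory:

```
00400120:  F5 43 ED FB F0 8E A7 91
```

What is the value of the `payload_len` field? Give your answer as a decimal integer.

-68336651

`payload_len` is the first field, at byte offset 0, occupying 4 bytes.
Bytes at offsets 0..3: F5 43 ED FB.
Little-endian: lowest address holds the least-significant byte.
Reassemble most-significant byte first: FB ED 43 F5 → 0xFBED43F5.
Top bit is set, so as a signed 32-bit value this is 0xFBED43F5 − 2^32 = -68336651.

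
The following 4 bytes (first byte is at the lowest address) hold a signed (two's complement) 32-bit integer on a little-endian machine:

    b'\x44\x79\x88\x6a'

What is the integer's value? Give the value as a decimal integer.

1787328836

Little-endian: lowest address holds the least-significant byte.
Reassemble most-significant byte first: 6A 88 79 44 → 0x6A887944.
0x6A887944 = 1787328836.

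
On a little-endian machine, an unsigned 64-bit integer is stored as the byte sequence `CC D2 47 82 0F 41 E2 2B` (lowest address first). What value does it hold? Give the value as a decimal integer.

3162161423233569484

Little-endian stores the least-significant byte at the lowest address.
Reassemble most-significant byte first: 2B E2 41 0F 82 47 D2 CC → 0x2BE2410F8247D2CC.
0x2BE2410F8247D2CC = 3162161423233569484.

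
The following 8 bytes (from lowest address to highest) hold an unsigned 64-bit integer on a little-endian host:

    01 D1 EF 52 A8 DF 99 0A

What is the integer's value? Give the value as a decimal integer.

763887525854957825

Little-endian: lowest address holds the least-significant byte.
Reassemble most-significant byte first: 0A 99 DF A8 52 EF D1 01 → 0x0A99DFA852EFD101.
0x0A99DFA852EFD101 = 763887525854957825.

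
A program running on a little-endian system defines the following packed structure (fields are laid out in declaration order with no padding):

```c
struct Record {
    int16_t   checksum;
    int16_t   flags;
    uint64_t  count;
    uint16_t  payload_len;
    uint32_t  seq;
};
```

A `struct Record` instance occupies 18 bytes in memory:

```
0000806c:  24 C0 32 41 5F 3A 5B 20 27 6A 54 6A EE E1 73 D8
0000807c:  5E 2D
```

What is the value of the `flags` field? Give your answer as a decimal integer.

`flags` follows `checksum` (2 bytes), so it starts at byte offset 2 and occupies 2 bytes.
Bytes at offsets 2..3: 32 41.
Little-endian: lowest address holds the least-significant byte.
Reassemble most-significant byte first: 41 32 → 0x4132.
0x4132 = 16690.

16690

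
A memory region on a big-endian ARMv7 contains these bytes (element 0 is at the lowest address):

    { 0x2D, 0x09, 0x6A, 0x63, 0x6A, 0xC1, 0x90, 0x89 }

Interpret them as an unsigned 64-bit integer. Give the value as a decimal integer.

3245241981722529929

Big-endian: lowest address holds the most-significant byte.
The bytes are already most-significant first: 0x2D096A636AC19089.
0x2D096A636AC19089 = 3245241981722529929.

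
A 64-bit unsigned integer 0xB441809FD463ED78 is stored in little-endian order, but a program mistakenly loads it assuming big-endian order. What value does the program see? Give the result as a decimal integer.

Stored little-endian, the bytes at ascending addresses are 78 ED 63 D4 9F 80 41 B4.
Read back as big-endian, the last byte is least significant, giving 0x78ED63D49F8041B4.
0x78ED63D49F8041B4 = 8713730618891977140.

8713730618891977140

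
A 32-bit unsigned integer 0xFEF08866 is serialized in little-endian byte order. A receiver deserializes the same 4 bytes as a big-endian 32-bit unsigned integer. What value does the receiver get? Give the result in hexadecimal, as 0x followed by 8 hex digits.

0x6688F0FE

Stored little-endian, the bytes at ascending addresses are 66 88 F0 FE.
Read back as big-endian, the last byte is least significant, giving 0x6688F0FE.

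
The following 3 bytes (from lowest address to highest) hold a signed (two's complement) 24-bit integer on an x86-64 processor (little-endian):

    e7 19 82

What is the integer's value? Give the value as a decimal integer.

-8250905

Little-endian stores the least-significant byte at the lowest address.
Reassemble most-significant byte first: 82 19 E7 → 0x8219E7.
Top bit is set, so as a signed 24-bit value this is 0x8219E7 − 2^24 = -8250905.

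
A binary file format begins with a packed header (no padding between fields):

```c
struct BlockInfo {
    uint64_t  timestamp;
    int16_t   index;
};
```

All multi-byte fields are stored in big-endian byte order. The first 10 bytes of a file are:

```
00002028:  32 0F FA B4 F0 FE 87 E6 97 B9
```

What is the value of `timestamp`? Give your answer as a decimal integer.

`timestamp` is the first field, at byte offset 0, occupying 8 bytes.
Bytes at offsets 0..7: 32 0F FA B4 F0 FE 87 E6.
Big-endian: lowest address holds the most-significant byte.
The bytes are already most-significant first: 0x320FFAB4F0FE87E6.
0x320FFAB4F0FE87E6 = 3607377481591326694.

3607377481591326694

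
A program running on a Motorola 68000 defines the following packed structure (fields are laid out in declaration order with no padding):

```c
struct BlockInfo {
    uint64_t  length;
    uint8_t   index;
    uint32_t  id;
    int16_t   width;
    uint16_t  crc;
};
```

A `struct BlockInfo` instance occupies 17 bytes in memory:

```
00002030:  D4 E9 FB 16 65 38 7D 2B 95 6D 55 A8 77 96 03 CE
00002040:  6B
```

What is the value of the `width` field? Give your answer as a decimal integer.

-27133

`width` follows `length` (8 B), `index` (1 B), `id` (4 B), so it starts at offset 8 + 1 + 4 = 13 and occupies 2 bytes.
Bytes at offsets 13..14: 96 03.
Big-endian: lowest address holds the most-significant byte.
The bytes are already most-significant first: 0x9603.
Top bit is set, so as a signed 16-bit value this is 0x9603 − 2^16 = -27133.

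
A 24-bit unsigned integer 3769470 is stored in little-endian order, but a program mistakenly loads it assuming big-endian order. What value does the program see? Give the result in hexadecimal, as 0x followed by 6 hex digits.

0x7E8439

3769470 in 24-bit hexadecimal is 0x39847E.
Stored little-endian, the bytes at ascending addresses are 7E 84 39.
Read back as big-endian, the last byte is least significant, giving 0x7E8439.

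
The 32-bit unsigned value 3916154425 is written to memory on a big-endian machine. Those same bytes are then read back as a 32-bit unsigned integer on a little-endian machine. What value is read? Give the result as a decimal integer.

3916154425 in 32-bit hexadecimal is 0xE96BC639.
Stored big-endian, the bytes at ascending addresses are E9 6B C6 39.
Read back as little-endian, the first byte is least significant, giving 0x39C66BE9.
0x39C66BE9 = 969305065.

969305065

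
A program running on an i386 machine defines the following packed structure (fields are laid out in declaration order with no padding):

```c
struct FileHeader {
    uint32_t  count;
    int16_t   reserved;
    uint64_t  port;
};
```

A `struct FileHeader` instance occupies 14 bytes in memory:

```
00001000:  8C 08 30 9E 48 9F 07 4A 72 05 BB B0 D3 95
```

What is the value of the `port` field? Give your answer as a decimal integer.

`port` follows `count` (4 B), `reserved` (2 B), so it starts at offset 4 + 2 = 6 and occupies 8 bytes.
Bytes at offsets 6..13: 07 4A 72 05 BB B0 D3 95.
In little-endian order the low byte comes first in memory.
Reassemble most-significant byte first: 95 D3 B0 BB 05 72 4A 07 → 0x95D3B0BB05724A07.
0x95D3B0BB05724A07 = 10796167049033959943.

10796167049033959943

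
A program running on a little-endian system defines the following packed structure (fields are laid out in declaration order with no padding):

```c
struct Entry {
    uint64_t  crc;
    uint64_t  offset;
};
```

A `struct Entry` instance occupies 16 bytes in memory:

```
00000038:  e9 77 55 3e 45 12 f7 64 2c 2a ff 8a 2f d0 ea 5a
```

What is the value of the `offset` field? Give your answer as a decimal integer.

`offset` follows `crc` (8 bytes), so it starts at byte offset 8 and occupies 8 bytes.
Bytes at offsets 8..15: 2C 2A FF 8A 2F D0 EA 5A.
Little-endian stores the least-significant byte at the lowest address.
Reassemble most-significant byte first: 5A EA D0 2F 8A FF 2A 2C → 0x5AEAD02F8AFF2A2C.
0x5AEAD02F8AFF2A2C = 6551277510577826348.

6551277510577826348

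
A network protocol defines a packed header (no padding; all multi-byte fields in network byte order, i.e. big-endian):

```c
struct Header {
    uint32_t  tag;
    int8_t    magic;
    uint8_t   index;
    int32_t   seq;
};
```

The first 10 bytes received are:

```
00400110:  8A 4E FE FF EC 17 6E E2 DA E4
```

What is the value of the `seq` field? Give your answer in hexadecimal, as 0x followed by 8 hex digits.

0x6EE2DAE4

`seq` follows `tag` (4 B), `magic` (1 B), `index` (1 B), so it starts at offset 4 + 1 + 1 = 6 and occupies 4 bytes.
Bytes at offsets 6..9: 6E E2 DA E4.
In big-endian order the high byte comes first in memory.
The bytes are already most-significant first: 0x6EE2DAE4.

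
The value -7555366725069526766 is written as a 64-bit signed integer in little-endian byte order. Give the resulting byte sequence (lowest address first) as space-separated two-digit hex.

Two's complement of -7555366725069526766 in 64 bits: 7555366725069526766 = 0x68DA0E01A39356EE; invert → 0x9725F1FE5C6CA911; add 1 → 0x9725F1FE5C6CA912.
Split into bytes (most-significant first): 97 25 F1 FE 5C 6C A9 12.
Little-endian stores the least-significant byte at the lowest address.
So at ascending addresses the bytes are 12 A9 6C 5C FE F1 25 97.

12 A9 6C 5C FE F1 25 97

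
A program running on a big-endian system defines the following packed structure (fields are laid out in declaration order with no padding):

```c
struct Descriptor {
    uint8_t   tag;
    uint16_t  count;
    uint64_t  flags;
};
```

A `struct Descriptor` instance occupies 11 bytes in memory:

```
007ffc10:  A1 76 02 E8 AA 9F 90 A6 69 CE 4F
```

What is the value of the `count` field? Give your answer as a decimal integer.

`count` follows `tag` (1 byte), so it starts at byte offset 1 and occupies 2 bytes.
Bytes at offsets 1..2: 76 02.
Big-endian: lowest address holds the most-significant byte.
The bytes are already most-significant first: 0x7602.
0x7602 = 30210.

30210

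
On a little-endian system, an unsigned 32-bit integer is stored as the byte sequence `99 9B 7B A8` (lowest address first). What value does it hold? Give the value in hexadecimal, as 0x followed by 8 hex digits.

Little-endian stores the least-significant byte at the lowest address.
Reassemble most-significant byte first: A8 7B 9B 99 → 0xA87B9B99.

0xA87B9B99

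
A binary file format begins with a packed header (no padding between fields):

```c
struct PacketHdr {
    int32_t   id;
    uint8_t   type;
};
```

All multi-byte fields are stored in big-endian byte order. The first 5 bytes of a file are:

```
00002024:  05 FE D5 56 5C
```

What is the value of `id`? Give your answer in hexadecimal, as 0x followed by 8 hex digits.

0x05FED556

`id` is the first field, at byte offset 0, occupying 4 bytes.
Bytes at offsets 0..3: 05 FE D5 56.
Big-endian: lowest address holds the most-significant byte.
The bytes are already most-significant first: 0x05FED556.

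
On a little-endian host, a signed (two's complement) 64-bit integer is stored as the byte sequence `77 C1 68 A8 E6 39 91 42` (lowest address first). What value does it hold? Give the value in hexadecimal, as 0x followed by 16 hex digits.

0x429139E6A868C177

Little-endian: lowest address holds the least-significant byte.
Reassemble most-significant byte first: 42 91 39 E6 A8 68 C1 77 → 0x429139E6A868C177.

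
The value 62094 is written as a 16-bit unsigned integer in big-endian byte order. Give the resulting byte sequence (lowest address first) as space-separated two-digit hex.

F2 8E

62094 in hexadecimal, padded to 16 bits, is 0xF28E.
Split into bytes (most-significant first): F2 8E.
In big-endian order the high byte comes first in memory.
So the memory order matches the most-significant-first order: F2 8E.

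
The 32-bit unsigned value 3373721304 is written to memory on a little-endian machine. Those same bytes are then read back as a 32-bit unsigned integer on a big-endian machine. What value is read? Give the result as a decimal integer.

3373721304 in 32-bit hexadecimal is 0xC916E6D8.
Stored little-endian, the bytes at ascending addresses are D8 E6 16 C9.
Read back as big-endian, the last byte is least significant, giving 0xD8E616C9.
0xD8E616C9 = 3638957769.

3638957769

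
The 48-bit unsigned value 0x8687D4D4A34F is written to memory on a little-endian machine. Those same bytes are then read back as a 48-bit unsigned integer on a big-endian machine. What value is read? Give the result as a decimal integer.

87565068961670

Stored little-endian, the bytes at ascending addresses are 4F A3 D4 D4 87 86.
Read back as big-endian, the last byte is least significant, giving 0x4FA3D4D48786.
0x4FA3D4D48786 = 87565068961670.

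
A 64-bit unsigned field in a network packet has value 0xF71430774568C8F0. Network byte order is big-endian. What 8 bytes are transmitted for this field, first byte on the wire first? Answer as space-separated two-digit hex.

F7 14 30 77 45 68 C8 F0

Split into bytes (most-significant first): F7 14 30 77 45 68 C8 F0.
In big-endian order the high byte comes first in memory.
So the memory order matches the most-significant-first order: F7 14 30 77 45 68 C8 F0.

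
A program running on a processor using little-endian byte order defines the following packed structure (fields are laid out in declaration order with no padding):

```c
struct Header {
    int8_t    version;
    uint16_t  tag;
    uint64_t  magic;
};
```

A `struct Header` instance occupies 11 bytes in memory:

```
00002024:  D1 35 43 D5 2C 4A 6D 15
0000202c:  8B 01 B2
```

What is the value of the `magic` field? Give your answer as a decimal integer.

`magic` follows `version` (1 B), `tag` (2 B), so it starts at offset 1 + 2 = 3 and occupies 8 bytes.
Bytes at offsets 3..10: D5 2C 4A 6D 15 8B 01 B2.
Little-endian stores the least-significant byte at the lowest address.
Reassemble most-significant byte first: B2 01 8B 15 6D 4A 2C D5 → 0xB2018B156D4A2CD5.
0xB2018B156D4A2CD5 = 12826686137872035029.

12826686137872035029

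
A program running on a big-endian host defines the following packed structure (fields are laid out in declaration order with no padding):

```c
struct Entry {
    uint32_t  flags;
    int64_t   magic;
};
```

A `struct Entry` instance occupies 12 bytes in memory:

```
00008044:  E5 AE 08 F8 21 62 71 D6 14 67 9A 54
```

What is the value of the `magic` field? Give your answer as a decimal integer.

2405610315248540244

`magic` follows `flags` (4 bytes), so it starts at byte offset 4 and occupies 8 bytes.
Bytes at offsets 4..11: 21 62 71 D6 14 67 9A 54.
Big-endian stores the most-significant byte at the lowest address.
The bytes are already most-significant first: 0x216271D614679A54.
0x216271D614679A54 = 2405610315248540244.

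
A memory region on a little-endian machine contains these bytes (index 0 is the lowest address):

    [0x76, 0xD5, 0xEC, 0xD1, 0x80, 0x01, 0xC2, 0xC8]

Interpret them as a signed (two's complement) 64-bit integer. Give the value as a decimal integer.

Little-endian stores the least-significant byte at the lowest address.
Reassemble most-significant byte first: C8 C2 01 80 D1 EC D5 76 → 0xC8C20180D1ECD576.
Top bit is set, so as a signed 64-bit value this is 0xC8C20180D1ECD576 − 2^64 = -3980617467852696202.

-3980617467852696202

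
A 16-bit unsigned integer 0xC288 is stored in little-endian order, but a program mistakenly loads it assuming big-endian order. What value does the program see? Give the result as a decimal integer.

Stored little-endian, the bytes at ascending addresses are 88 C2.
Read back as big-endian, the last byte is least significant, giving 0x88C2.
0x88C2 = 35010.

35010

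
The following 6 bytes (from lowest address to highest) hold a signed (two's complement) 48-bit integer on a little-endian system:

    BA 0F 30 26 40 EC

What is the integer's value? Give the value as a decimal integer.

-21714713964614

In little-endian order the low byte comes first in memory.
Reassemble most-significant byte first: EC 40 26 30 0F BA → 0xEC4026300FBA.
Top bit is set, so as a signed 48-bit value this is 0xEC4026300FBA − 2^48 = -21714713964614.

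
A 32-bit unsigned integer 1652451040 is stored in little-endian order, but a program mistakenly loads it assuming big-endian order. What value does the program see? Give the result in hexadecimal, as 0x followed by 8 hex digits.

1652451040 in 32-bit hexadecimal is 0x627E66E0.
Stored little-endian, the bytes at ascending addresses are E0 66 7E 62.
Read back as big-endian, the last byte is least significant, giving 0xE0667E62.

0xE0667E62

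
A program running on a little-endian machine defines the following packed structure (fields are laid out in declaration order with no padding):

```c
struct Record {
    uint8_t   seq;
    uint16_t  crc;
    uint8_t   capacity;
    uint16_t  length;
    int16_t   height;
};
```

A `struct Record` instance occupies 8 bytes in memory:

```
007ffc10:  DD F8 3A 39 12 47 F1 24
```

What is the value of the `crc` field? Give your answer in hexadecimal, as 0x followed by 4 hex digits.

`crc` follows `seq` (1 byte), so it starts at byte offset 1 and occupies 2 bytes.
Bytes at offsets 1..2: F8 3A.
Little-endian: lowest address holds the least-significant byte.
Reassemble most-significant byte first: 3A F8 → 0x3AF8.

0x3AF8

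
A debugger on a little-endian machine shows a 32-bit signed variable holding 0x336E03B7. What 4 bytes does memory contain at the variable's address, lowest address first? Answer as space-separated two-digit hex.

Split into bytes (most-significant first): 33 6E 03 B7.
Little-endian stores the least-significant byte at the lowest address.
So at ascending addresses the bytes are B7 03 6E 33.

B7 03 6E 33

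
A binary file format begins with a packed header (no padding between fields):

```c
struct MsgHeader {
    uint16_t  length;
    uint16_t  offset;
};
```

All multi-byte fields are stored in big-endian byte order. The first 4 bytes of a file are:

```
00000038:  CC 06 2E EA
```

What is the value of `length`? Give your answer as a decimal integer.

52230

`length` is the first field, at byte offset 0, occupying 2 bytes.
Bytes at offsets 0..1: CC 06.
Big-endian: lowest address holds the most-significant byte.
The bytes are already most-significant first: 0xCC06.
0xCC06 = 52230.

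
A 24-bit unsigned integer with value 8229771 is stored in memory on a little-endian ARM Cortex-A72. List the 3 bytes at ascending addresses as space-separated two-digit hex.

8229771 in hexadecimal, padded to 24 bits, is 0x7D938B.
Split into bytes (most-significant first): 7D 93 8B.
In little-endian order the low byte comes first in memory.
So at ascending addresses the bytes are 8B 93 7D.

8B 93 7D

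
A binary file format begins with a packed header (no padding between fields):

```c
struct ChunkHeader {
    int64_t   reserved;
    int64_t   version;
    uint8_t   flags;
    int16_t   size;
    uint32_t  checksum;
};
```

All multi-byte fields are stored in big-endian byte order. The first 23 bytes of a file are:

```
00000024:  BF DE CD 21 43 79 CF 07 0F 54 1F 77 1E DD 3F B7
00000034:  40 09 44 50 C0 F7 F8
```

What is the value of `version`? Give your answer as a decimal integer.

1104542405091999671

`version` follows `reserved` (8 bytes), so it starts at byte offset 8 and occupies 8 bytes.
Bytes at offsets 8..15: 0F 54 1F 77 1E DD 3F B7.
Big-endian stores the most-significant byte at the lowest address.
The bytes are already most-significant first: 0x0F541F771EDD3FB7.
0x0F541F771EDD3FB7 = 1104542405091999671.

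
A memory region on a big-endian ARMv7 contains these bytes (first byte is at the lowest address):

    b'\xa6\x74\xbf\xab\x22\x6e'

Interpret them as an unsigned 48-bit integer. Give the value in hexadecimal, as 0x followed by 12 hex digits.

Big-endian stores the most-significant byte at the lowest address.
The bytes are already most-significant first: 0xA674BFAB226E.

0xA674BFAB226E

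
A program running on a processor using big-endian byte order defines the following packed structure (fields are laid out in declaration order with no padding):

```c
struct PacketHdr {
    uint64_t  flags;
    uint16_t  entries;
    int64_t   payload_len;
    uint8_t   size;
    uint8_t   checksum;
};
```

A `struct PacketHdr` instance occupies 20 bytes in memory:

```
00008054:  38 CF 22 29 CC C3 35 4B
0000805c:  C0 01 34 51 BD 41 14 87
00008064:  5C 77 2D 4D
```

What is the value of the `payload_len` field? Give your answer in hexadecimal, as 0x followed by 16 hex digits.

`payload_len` follows `flags` (8 B), `entries` (2 B), so it starts at offset 8 + 2 = 10 and occupies 8 bytes.
Bytes at offsets 10..17: 34 51 BD 41 14 87 5C 77.
Big-endian: lowest address holds the most-significant byte.
The bytes are already most-significant first: 0x3451BD4114875C77.

0x3451BD4114875C77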